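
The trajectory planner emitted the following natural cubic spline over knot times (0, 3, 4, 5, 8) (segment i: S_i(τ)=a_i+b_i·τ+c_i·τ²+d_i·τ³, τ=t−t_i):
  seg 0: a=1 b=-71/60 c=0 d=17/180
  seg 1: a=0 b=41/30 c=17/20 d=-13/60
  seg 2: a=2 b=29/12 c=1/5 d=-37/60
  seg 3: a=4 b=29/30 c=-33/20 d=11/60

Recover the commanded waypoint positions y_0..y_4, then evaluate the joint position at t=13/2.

y_0=1 y_1=0 y_2=2 y_3=4 y_4=-3
S(13/2) = 377/160

y_0 = S_0(0) = a_0 = 1
y_1 = S_1(0) = a_1 = 0
y_2 = S_2(0) = a_2 = 2
y_3 = S_3(0) = a_3 = 4
y_4 = S_3(3) = -3
t_q=13/2 is in segment 3 (τ=3/2); S_3(τ)=377/160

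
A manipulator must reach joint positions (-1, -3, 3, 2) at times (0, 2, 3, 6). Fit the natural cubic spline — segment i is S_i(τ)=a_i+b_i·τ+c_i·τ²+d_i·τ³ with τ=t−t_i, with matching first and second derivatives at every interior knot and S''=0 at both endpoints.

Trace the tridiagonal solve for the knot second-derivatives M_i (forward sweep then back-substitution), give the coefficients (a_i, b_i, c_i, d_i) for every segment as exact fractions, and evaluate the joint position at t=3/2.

Δ: Δ0=-1, Δ1=6, Δ2=-1/3
row 1: diag=6, rhs=42; c'=1/6, d'=7
row 2: denom=8−1·1/6=47/6; d'=(-38−1·7)/(47/6)=-270/47
back: M2=-270/47
back: M1=7−1/6·-270/47=374/47
M: M0=0, M1=374/47, M2=-270/47, M3=0
seg 0: a=-1, c=M0/2=0, d=(M1−M0)/(6·2)=187/282, b=Δ0−h0·(2M0+M1)/6=-515/141
seg 1: a=-3, c=M1/2=187/47, d=(M2−M1)/(6·1)=-322/141, b=Δ1−h1·(2M1+M2)/6=607/141
seg 2: a=3, c=M2/2=-135/47, d=(M3−M2)/(6·3)=15/47, b=Δ2−h2·(2M2+M3)/6=763/141
t_q=3/2 → seg 0, τ=3/2; S=-1+-515/141·τ+0·τ²+187/282·τ³=-3189/752

  seg 0: a=-1 b=-515/141 c=0 d=187/282
  seg 1: a=-3 b=607/141 c=187/47 d=-322/141
  seg 2: a=3 b=763/141 c=-135/47 d=15/47
S(3/2) = -3189/752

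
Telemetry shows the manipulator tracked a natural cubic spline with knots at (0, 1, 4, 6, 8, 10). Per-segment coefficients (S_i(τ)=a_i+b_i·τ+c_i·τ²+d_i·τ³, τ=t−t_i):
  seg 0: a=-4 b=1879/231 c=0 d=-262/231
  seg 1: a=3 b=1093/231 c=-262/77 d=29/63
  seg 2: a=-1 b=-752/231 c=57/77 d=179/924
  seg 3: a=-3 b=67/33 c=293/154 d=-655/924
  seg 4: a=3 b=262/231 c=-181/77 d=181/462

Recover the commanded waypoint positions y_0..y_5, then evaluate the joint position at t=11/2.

y_0=-4 y_1=3 y_2=-1 y_3=-3 y_4=3 y_5=-1
S(11/2) = -8781/2464

y_0 = S_0(0) = a_0 = -4
y_1 = S_1(0) = a_1 = 3
y_2 = S_2(0) = a_2 = -1
y_3 = S_3(0) = a_3 = -3
y_4 = S_4(0) = a_4 = 3
y_5 = S_4(2) = -1
t_q=11/2 is in segment 2 (τ=3/2); S_2(τ)=-8781/2464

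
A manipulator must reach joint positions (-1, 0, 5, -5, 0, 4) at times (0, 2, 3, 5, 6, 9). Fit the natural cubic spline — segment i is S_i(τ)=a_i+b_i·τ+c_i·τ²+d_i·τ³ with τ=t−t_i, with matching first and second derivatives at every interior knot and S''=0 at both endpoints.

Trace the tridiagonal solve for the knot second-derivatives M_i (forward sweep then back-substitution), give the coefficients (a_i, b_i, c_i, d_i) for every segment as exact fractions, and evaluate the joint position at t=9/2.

Δ: Δ0=1/2, Δ1=5, Δ2=-5, Δ3=5, Δ4=4/3
row 1: diag=6, rhs=27; c'=1/6, d'=9/2
row 2: denom=6−1·1/6=35/6; d'=(-60−1·9/2)/(35/6)=-387/35
row 3: denom=6−2·12/35=186/35; d'=(60−2·-387/35)/(186/35)=479/31
row 4: denom=8−1·35/186=1453/186; d'=(-22−1·479/31)/(1453/186)=-6966/1453
back: M4=-6966/1453
back: M3=479/31−35/186·-6966/1453=23762/1453
back: M2=-387/35−12/35·23762/1453=-24213/1453
back: M1=9/2−1/6·-24213/1453=10574/1453
M: M0=0, M1=10574/1453, M2=-24213/1453, M3=23762/1453, M4=-6966/1453, M5=0
seg 0: a=-1, c=M0/2=0, d=(M1−M0)/(6·2)=5287/8718, b=Δ0−h0·(2M0+M1)/6=-16789/8718
seg 1: a=0, c=M1/2=5287/1453, d=(M2−M1)/(6·1)=-34787/8718, b=Δ1−h1·(2M1+M2)/6=46655/8718
seg 2: a=5, c=M2/2=-24213/2906, d=(M3−M2)/(6·2)=47975/17436, b=Δ2−h2·(2M2+M3)/6=2869/4359
seg 3: a=-5, c=M3/2=11881/1453, d=(M4−M3)/(6·1)=-15364/4359, b=Δ3−h3·(2M3+M4)/6=1516/4359
seg 4: a=0, c=M4/2=-3483/1453, d=(M5−M4)/(6·3)=387/1453, b=Δ4−h4·(2M4+M5)/6=26710/4359
t_q=9/2 → seg 2, τ=3/2; S=5+2869/4359·τ+-24213/2906·τ²+47975/17436·τ³=-161509/46496

  seg 0: a=-1 b=-16789/8718 c=0 d=5287/8718
  seg 1: a=0 b=46655/8718 c=5287/1453 d=-34787/8718
  seg 2: a=5 b=2869/4359 c=-24213/2906 d=47975/17436
  seg 3: a=-5 b=1516/4359 c=11881/1453 d=-15364/4359
  seg 4: a=0 b=26710/4359 c=-3483/1453 d=387/1453
S(9/2) = -161509/46496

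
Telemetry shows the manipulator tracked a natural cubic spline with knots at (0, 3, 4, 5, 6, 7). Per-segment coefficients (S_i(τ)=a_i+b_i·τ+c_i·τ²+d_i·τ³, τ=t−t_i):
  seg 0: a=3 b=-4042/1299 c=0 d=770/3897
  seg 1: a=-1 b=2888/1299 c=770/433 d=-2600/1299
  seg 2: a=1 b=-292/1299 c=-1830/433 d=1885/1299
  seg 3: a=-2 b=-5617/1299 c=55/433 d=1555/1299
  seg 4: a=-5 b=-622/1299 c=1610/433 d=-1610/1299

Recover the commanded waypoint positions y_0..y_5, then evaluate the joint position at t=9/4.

y_0=3 y_1=-1 y_2=1 y_3=-2 y_4=-5 y_5=-3
S(9/4) = -24255/13856

y_0 = S_0(0) = a_0 = 3
y_1 = S_1(0) = a_1 = -1
y_2 = S_2(0) = a_2 = 1
y_3 = S_3(0) = a_3 = -2
y_4 = S_4(0) = a_4 = -5
y_5 = S_4(1) = -3
t_q=9/4 is in segment 0 (τ=9/4); S_0(τ)=-24255/13856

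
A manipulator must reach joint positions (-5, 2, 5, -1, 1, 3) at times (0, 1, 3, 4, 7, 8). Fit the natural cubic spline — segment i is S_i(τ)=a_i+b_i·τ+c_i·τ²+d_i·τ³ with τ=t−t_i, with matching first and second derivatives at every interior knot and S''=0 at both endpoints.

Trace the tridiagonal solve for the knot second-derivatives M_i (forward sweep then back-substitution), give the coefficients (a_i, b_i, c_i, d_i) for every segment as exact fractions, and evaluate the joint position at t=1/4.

  seg 0: a=-5 b=19247/2568 c=0 d=-1271/2568
  seg 1: a=2 b=7717/1284 c=-1271/856 d=-989/2568
  seg 2: a=5 b=-5843/1284 c=-3249/856 d=6025/2568
  seg 3: a=-1 b=-13105/2568 c=347/107 d=-3389/7704
  seg 4: a=1 b=3181/1284 c=-613/856 d=613/2568
S(1/4) = -171693/54784

Δ: Δ0=7, Δ1=3/2, Δ2=-6, Δ3=2/3, Δ4=2
row 1: diag=6, rhs=-33; c'=1/3, d'=-11/2
row 2: denom=6−2·1/3=16/3; d'=(-45−2·-11/2)/(16/3)=-51/8
row 3: denom=8−1·3/16=125/16; d'=(40−1·-51/8)/(125/16)=742/125
row 4: denom=8−3·48/125=856/125; d'=(8−3·742/125)/(856/125)=-613/428
back: M4=-613/428
back: M3=742/125−48/125·-613/428=694/107
back: M2=-51/8−3/16·694/107=-3249/428
back: M1=-11/2−1/3·-3249/428=-1271/428
M: M0=0, M1=-1271/428, M2=-3249/428, M3=694/107, M4=-613/428, M5=0
seg 0: a=-5, c=M0/2=0, d=(M1−M0)/(6·1)=-1271/2568, b=Δ0−h0·(2M0+M1)/6=19247/2568
seg 1: a=2, c=M1/2=-1271/856, d=(M2−M1)/(6·2)=-989/2568, b=Δ1−h1·(2M1+M2)/6=7717/1284
seg 2: a=5, c=M2/2=-3249/856, d=(M3−M2)/(6·1)=6025/2568, b=Δ2−h2·(2M2+M3)/6=-5843/1284
seg 3: a=-1, c=M3/2=347/107, d=(M4−M3)/(6·3)=-3389/7704, b=Δ3−h3·(2M3+M4)/6=-13105/2568
seg 4: a=1, c=M4/2=-613/856, d=(M5−M4)/(6·1)=613/2568, b=Δ4−h4·(2M4+M5)/6=3181/1284
t_q=1/4 → seg 0, τ=1/4; S=-5+19247/2568·τ+0·τ²+-1271/2568·τ³=-171693/54784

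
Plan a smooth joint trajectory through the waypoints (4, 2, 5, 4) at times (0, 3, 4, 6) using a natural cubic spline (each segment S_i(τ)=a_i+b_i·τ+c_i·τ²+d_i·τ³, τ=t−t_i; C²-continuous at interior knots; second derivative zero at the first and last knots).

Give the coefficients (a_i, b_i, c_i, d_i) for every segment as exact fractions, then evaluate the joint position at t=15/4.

  seg 0: a=4 b=-647/282 c=0 d=17/94
  seg 1: a=2 b=365/141 c=153/94 d=-343/282
  seg 2: a=5 b=619/282 c=-95/47 d=95/282
S(15/4) = 26133/6016

Δ: Δ0=-2/3, Δ1=3, Δ2=-1/2
row 1: diag=8, rhs=22; c'=1/8, d'=11/4
row 2: denom=6−1·1/8=47/8; d'=(-21−1·11/4)/(47/8)=-190/47
back: M2=-190/47
back: M1=11/4−1/8·-190/47=153/47
M: M0=0, M1=153/47, M2=-190/47, M3=0
seg 0: a=4, c=M0/2=0, d=(M1−M0)/(6·3)=17/94, b=Δ0−h0·(2M0+M1)/6=-647/282
seg 1: a=2, c=M1/2=153/94, d=(M2−M1)/(6·1)=-343/282, b=Δ1−h1·(2M1+M2)/6=365/141
seg 2: a=5, c=M2/2=-95/47, d=(M3−M2)/(6·2)=95/282, b=Δ2−h2·(2M2+M3)/6=619/282
t_q=15/4 → seg 1, τ=3/4; S=2+365/141·τ+153/94·τ²+-343/282·τ³=26133/6016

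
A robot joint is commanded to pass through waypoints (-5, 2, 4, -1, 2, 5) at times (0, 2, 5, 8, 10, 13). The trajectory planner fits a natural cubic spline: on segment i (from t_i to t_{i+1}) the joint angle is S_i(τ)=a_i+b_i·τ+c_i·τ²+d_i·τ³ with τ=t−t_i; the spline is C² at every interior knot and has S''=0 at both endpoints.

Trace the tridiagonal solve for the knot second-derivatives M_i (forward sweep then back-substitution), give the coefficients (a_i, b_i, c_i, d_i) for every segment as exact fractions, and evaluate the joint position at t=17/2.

  seg 0: a=-5 b=1062/271 c=0 d=-227/2168
  seg 1: a=2 b=1443/542 c=-681/1084 d=-361/29268
  seg 2: a=4 b=-1561/1084 c=-601/813 d=6475/29268
  seg 3: a=-1 b=53/542 c=1357/1084 d=-597/2168
  seg 4: a=2 b=488/271 c=-217/542 d=217/4878
S(17/2) = -11665/17344

Δ: Δ0=7/2, Δ1=2/3, Δ2=-5/3, Δ3=3/2, Δ4=1
row 1: diag=10, rhs=-17; c'=3/10, d'=-17/10
row 2: denom=12−3·3/10=111/10; d'=(-14−3·-17/10)/(111/10)=-89/111
row 3: denom=10−3·10/37=340/37; d'=(19−3·-89/111)/(340/37)=198/85
row 4: denom=10−2·37/170=813/85; d'=(-3−2·198/85)/(813/85)=-217/271
back: M4=-217/271
back: M3=198/85−37/170·-217/271=1357/542
back: M2=-89/111−10/37·1357/542=-1202/813
back: M1=-17/10−3/10·-1202/813=-681/542
M: M0=0, M1=-681/542, M2=-1202/813, M3=1357/542, M4=-217/271, M5=0
seg 0: a=-5, c=M0/2=0, d=(M1−M0)/(6·2)=-227/2168, b=Δ0−h0·(2M0+M1)/6=1062/271
seg 1: a=2, c=M1/2=-681/1084, d=(M2−M1)/(6·3)=-361/29268, b=Δ1−h1·(2M1+M2)/6=1443/542
seg 2: a=4, c=M2/2=-601/813, d=(M3−M2)/(6·3)=6475/29268, b=Δ2−h2·(2M2+M3)/6=-1561/1084
seg 3: a=-1, c=M3/2=1357/1084, d=(M4−M3)/(6·2)=-597/2168, b=Δ3−h3·(2M3+M4)/6=53/542
seg 4: a=2, c=M4/2=-217/542, d=(M5−M4)/(6·3)=217/4878, b=Δ4−h4·(2M4+M5)/6=488/271
t_q=17/2 → seg 3, τ=1/2; S=-1+53/542·τ+1357/1084·τ²+-597/2168·τ³=-11665/17344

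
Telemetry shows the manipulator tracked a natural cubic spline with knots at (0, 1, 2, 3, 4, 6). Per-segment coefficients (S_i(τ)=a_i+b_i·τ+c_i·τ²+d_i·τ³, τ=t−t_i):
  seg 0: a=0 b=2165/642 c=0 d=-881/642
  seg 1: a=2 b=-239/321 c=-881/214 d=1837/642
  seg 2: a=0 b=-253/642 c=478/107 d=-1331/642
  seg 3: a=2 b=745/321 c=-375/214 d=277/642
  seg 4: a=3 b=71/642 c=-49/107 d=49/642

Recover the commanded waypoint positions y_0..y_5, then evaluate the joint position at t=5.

y_0=0 y_1=2 y_2=0 y_3=2 y_4=3 y_5=2
S(5) = 292/107

y_0 = S_0(0) = a_0 = 0
y_1 = S_1(0) = a_1 = 2
y_2 = S_2(0) = a_2 = 0
y_3 = S_3(0) = a_3 = 2
y_4 = S_4(0) = a_4 = 3
y_5 = S_4(2) = 2
t_q=5 is in segment 4 (τ=1); S_4(τ)=292/107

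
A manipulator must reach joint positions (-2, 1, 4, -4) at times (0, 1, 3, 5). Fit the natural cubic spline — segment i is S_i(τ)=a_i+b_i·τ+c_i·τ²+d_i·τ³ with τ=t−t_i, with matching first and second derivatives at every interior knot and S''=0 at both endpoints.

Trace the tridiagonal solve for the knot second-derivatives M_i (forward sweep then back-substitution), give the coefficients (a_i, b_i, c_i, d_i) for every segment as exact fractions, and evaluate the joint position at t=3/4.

Δ: Δ0=3, Δ1=3/2, Δ2=-4
row 1: diag=6, rhs=-9; c'=1/3, d'=-3/2
row 2: denom=8−2·1/3=22/3; d'=(-33−2·-3/2)/(22/3)=-45/11
back: M2=-45/11
back: M1=-3/2−1/3·-45/11=-3/22
M: M0=0, M1=-3/22, M2=-45/11, M3=0
seg 0: a=-2, c=M0/2=0, d=(M1−M0)/(6·1)=-1/44, b=Δ0−h0·(2M0+M1)/6=133/44
seg 1: a=1, c=M1/2=-3/44, d=(M2−M1)/(6·2)=-29/88, b=Δ1−h1·(2M1+M2)/6=65/22
seg 2: a=4, c=M2/2=-45/22, d=(M3−M2)/(6·2)=15/44, b=Δ2−h2·(2M2+M3)/6=-14/11
t_q=3/4 → seg 0, τ=3/4; S=-2+133/44·τ+0·τ²+-1/44·τ³=725/2816

  seg 0: a=-2 b=133/44 c=0 d=-1/44
  seg 1: a=1 b=65/22 c=-3/44 d=-29/88
  seg 2: a=4 b=-14/11 c=-45/22 d=15/44
S(3/4) = 725/2816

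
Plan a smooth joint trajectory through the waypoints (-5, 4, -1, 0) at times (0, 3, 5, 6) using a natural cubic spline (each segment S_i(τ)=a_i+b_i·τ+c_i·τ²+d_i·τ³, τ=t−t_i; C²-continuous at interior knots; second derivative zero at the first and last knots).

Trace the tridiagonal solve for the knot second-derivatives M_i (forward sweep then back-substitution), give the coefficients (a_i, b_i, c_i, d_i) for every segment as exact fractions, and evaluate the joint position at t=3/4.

Δ: Δ0=3, Δ1=-5/2, Δ2=1
row 1: diag=10, rhs=-33; c'=1/5, d'=-33/10
row 2: denom=6−2·1/5=28/5; d'=(21−2·-33/10)/(28/5)=69/14
back: M2=69/14
back: M1=-33/10−1/5·69/14=-30/7
M: M0=0, M1=-30/7, M2=69/14, M3=0
seg 0: a=-5, c=M0/2=0, d=(M1−M0)/(6·3)=-5/21, b=Δ0−h0·(2M0+M1)/6=36/7
seg 1: a=4, c=M1/2=-15/7, d=(M2−M1)/(6·2)=43/56, b=Δ1−h1·(2M1+M2)/6=-9/7
seg 2: a=-1, c=M2/2=69/28, d=(M3−M2)/(6·1)=-23/28, b=Δ2−h2·(2M2+M3)/6=-9/14
t_q=3/4 → seg 0, τ=3/4; S=-5+36/7·τ+0·τ²+-5/21·τ³=-557/448

  seg 0: a=-5 b=36/7 c=0 d=-5/21
  seg 1: a=4 b=-9/7 c=-15/7 d=43/56
  seg 2: a=-1 b=-9/14 c=69/28 d=-23/28
S(3/4) = -557/448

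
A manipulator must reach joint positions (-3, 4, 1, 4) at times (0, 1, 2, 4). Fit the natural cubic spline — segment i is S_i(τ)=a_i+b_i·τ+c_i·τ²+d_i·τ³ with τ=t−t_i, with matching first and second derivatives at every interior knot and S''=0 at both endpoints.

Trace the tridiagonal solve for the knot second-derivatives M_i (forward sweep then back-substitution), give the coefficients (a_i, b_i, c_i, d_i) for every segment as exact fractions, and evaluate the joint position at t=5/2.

  seg 0: a=-3 b=451/46 c=0 d=-129/46
  seg 1: a=4 b=32/23 c=-387/46 d=185/46
  seg 2: a=1 b=-155/46 c=84/23 d=-14/23
S(5/2) = 7/46

Δ: Δ0=7, Δ1=-3, Δ2=3/2
row 1: diag=4, rhs=-60; c'=1/4, d'=-15
row 2: denom=6−1·1/4=23/4; d'=(27−1·-15)/(23/4)=168/23
back: M2=168/23
back: M1=-15−1/4·168/23=-387/23
M: M0=0, M1=-387/23, M2=168/23, M3=0
seg 0: a=-3, c=M0/2=0, d=(M1−M0)/(6·1)=-129/46, b=Δ0−h0·(2M0+M1)/6=451/46
seg 1: a=4, c=M1/2=-387/46, d=(M2−M1)/(6·1)=185/46, b=Δ1−h1·(2M1+M2)/6=32/23
seg 2: a=1, c=M2/2=84/23, d=(M3−M2)/(6·2)=-14/23, b=Δ2−h2·(2M2+M3)/6=-155/46
t_q=5/2 → seg 2, τ=1/2; S=1+-155/46·τ+84/23·τ²+-14/23·τ³=7/46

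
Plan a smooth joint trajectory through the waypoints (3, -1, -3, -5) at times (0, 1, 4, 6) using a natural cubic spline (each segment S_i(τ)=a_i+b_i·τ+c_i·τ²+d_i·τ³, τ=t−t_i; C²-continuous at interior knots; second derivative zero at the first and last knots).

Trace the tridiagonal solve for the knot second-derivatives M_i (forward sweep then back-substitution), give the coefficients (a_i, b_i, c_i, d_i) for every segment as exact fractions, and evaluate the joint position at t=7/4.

  seg 0: a=3 b=-955/213 c=0 d=103/213
  seg 1: a=-1 b=-646/213 c=103/71 d=-47/213
  seg 2: a=-3 b=-61/213 c=-38/71 d=19/213
S(7/4) = -11595/4544

Δ: Δ0=-4, Δ1=-2/3, Δ2=-1
row 1: diag=8, rhs=20; c'=3/8, d'=5/2
row 2: denom=10−3·3/8=71/8; d'=(-2−3·5/2)/(71/8)=-76/71
back: M2=-76/71
back: M1=5/2−3/8·-76/71=206/71
M: M0=0, M1=206/71, M2=-76/71, M3=0
seg 0: a=3, c=M0/2=0, d=(M1−M0)/(6·1)=103/213, b=Δ0−h0·(2M0+M1)/6=-955/213
seg 1: a=-1, c=M1/2=103/71, d=(M2−M1)/(6·3)=-47/213, b=Δ1−h1·(2M1+M2)/6=-646/213
seg 2: a=-3, c=M2/2=-38/71, d=(M3−M2)/(6·2)=19/213, b=Δ2−h2·(2M2+M3)/6=-61/213
t_q=7/4 → seg 1, τ=3/4; S=-1+-646/213·τ+103/71·τ²+-47/213·τ³=-11595/4544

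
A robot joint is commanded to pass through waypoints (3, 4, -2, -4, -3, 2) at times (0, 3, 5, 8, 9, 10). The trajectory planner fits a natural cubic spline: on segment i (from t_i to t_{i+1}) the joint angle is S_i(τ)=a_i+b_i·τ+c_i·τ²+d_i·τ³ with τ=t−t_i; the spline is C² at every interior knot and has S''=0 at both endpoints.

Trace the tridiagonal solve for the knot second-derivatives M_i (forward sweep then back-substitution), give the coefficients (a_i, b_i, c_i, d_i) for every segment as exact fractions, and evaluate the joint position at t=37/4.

Δ: Δ0=1/3, Δ1=-3, Δ2=-2/3, Δ3=1, Δ4=5
row 1: diag=10, rhs=-20; c'=1/5, d'=-2
row 2: denom=10−2·1/5=48/5; d'=(14−2·-2)/(48/5)=15/8
row 3: denom=8−3·5/16=113/16; d'=(10−3·15/8)/(113/16)=70/113
row 4: denom=4−1·16/113=436/113; d'=(24−1·70/113)/(436/113)=1321/218
back: M4=1321/218
back: M3=70/113−16/113·1321/218=-26/109
back: M2=15/8−5/16·-26/109=425/218
back: M1=-2−1/5·425/218=-521/218
M: M0=0, M1=-521/218, M2=425/218, M3=-26/109, M4=1321/218, M5=0
seg 0: a=3, c=M0/2=0, d=(M1−M0)/(6·3)=-521/3924, b=Δ0−h0·(2M0+M1)/6=1999/1308
seg 1: a=4, c=M1/2=-521/436, d=(M2−M1)/(6·2)=473/1308, b=Δ1−h1·(2M1+M2)/6=-1345/654
seg 2: a=-2, c=M2/2=425/436, d=(M3−M2)/(6·3)=-53/436, b=Δ2−h2·(2M2+M3)/6=-1633/654
seg 3: a=-4, c=M3/2=-13/109, d=(M4−M3)/(6·1)=1373/1308, b=Δ3−h3·(2M3+M4)/6=91/1308
seg 4: a=-3, c=M4/2=1321/436, d=(M5−M4)/(6·1)=-1321/1308, b=Δ4−h4·(2M4+M5)/6=1949/654
t_q=37/4 → seg 4, τ=1/4; S=-3+1949/654·τ+1321/436·τ²+-1321/1308·τ³=-58079/27904

  seg 0: a=3 b=1999/1308 c=0 d=-521/3924
  seg 1: a=4 b=-1345/654 c=-521/436 d=473/1308
  seg 2: a=-2 b=-1633/654 c=425/436 d=-53/436
  seg 3: a=-4 b=91/1308 c=-13/109 d=1373/1308
  seg 4: a=-3 b=1949/654 c=1321/436 d=-1321/1308
S(37/4) = -58079/27904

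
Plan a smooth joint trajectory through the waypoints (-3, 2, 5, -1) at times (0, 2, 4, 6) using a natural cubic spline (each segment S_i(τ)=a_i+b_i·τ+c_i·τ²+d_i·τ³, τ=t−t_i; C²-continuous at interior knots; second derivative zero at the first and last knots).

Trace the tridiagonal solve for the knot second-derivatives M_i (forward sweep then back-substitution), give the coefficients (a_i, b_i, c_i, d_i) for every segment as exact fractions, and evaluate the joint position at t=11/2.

  seg 0: a=-3 b=37/15 c=0 d=1/120
  seg 1: a=2 b=77/30 c=1/20 d=-7/24
  seg 2: a=5 b=-11/15 c=-17/10 d=17/60
S(11/2) = 33/32

Δ: Δ0=5/2, Δ1=3/2, Δ2=-3
row 1: diag=8, rhs=-6; c'=1/4, d'=-3/4
row 2: denom=8−2·1/4=15/2; d'=(-27−2·-3/4)/(15/2)=-17/5
back: M2=-17/5
back: M1=-3/4−1/4·-17/5=1/10
M: M0=0, M1=1/10, M2=-17/5, M3=0
seg 0: a=-3, c=M0/2=0, d=(M1−M0)/(6·2)=1/120, b=Δ0−h0·(2M0+M1)/6=37/15
seg 1: a=2, c=M1/2=1/20, d=(M2−M1)/(6·2)=-7/24, b=Δ1−h1·(2M1+M2)/6=77/30
seg 2: a=5, c=M2/2=-17/10, d=(M3−M2)/(6·2)=17/60, b=Δ2−h2·(2M2+M3)/6=-11/15
t_q=11/2 → seg 2, τ=3/2; S=5+-11/15·τ+-17/10·τ²+17/60·τ³=33/32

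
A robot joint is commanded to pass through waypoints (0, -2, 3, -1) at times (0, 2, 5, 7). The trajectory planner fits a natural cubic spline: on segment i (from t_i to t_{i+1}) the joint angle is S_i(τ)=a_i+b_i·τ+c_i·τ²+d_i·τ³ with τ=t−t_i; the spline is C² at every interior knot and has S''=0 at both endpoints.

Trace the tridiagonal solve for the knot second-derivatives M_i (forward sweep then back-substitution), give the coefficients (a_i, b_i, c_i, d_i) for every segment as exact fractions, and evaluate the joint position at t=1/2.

  seg 0: a=0 b=-499/273 c=0 d=113/546
  seg 1: a=-2 b=179/273 c=113/91 d=-19/63
  seg 2: a=3 b=-10/273 c=-134/91 d=67/273
S(1/2) = -1293/1456

Δ: Δ0=-1, Δ1=5/3, Δ2=-2
row 1: diag=10, rhs=16; c'=3/10, d'=8/5
row 2: denom=10−3·3/10=91/10; d'=(-22−3·8/5)/(91/10)=-268/91
back: M2=-268/91
back: M1=8/5−3/10·-268/91=226/91
M: M0=0, M1=226/91, M2=-268/91, M3=0
seg 0: a=0, c=M0/2=0, d=(M1−M0)/(6·2)=113/546, b=Δ0−h0·(2M0+M1)/6=-499/273
seg 1: a=-2, c=M1/2=113/91, d=(M2−M1)/(6·3)=-19/63, b=Δ1−h1·(2M1+M2)/6=179/273
seg 2: a=3, c=M2/2=-134/91, d=(M3−M2)/(6·2)=67/273, b=Δ2−h2·(2M2+M3)/6=-10/273
t_q=1/2 → seg 0, τ=1/2; S=0+-499/273·τ+0·τ²+113/546·τ³=-1293/1456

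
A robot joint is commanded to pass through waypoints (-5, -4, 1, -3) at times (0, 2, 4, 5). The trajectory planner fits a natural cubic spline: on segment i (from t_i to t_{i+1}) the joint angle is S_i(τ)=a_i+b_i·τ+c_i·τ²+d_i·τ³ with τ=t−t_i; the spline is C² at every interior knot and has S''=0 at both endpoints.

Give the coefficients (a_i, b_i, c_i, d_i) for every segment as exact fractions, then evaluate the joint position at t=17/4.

  seg 0: a=-5 b=-7/11 c=0 d=25/88
  seg 1: a=-4 b=61/22 c=75/44 d=-81/88
  seg 2: a=1 b=-16/11 c=-42/11 d=14/11
S(17/4) = 147/352

Δ: Δ0=1/2, Δ1=5/2, Δ2=-4
row 1: diag=8, rhs=12; c'=1/4, d'=3/2
row 2: denom=6−2·1/4=11/2; d'=(-39−2·3/2)/(11/2)=-84/11
back: M2=-84/11
back: M1=3/2−1/4·-84/11=75/22
M: M0=0, M1=75/22, M2=-84/11, M3=0
seg 0: a=-5, c=M0/2=0, d=(M1−M0)/(6·2)=25/88, b=Δ0−h0·(2M0+M1)/6=-7/11
seg 1: a=-4, c=M1/2=75/44, d=(M2−M1)/(6·2)=-81/88, b=Δ1−h1·(2M1+M2)/6=61/22
seg 2: a=1, c=M2/2=-42/11, d=(M3−M2)/(6·1)=14/11, b=Δ2−h2·(2M2+M3)/6=-16/11
t_q=17/4 → seg 2, τ=1/4; S=1+-16/11·τ+-42/11·τ²+14/11·τ³=147/352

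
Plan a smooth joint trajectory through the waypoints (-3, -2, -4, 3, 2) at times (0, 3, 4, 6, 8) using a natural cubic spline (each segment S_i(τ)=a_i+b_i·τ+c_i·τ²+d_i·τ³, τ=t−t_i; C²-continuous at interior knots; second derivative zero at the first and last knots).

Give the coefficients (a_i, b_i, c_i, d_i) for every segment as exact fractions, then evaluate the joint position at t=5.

  seg 0: a=-3 b=217/129 c=0 d=-58/387
  seg 1: a=-2 b=-305/129 c=-58/43 d=221/129
  seg 2: a=-4 b=10/129 c=163/43 d=-1073/1032
  seg 3: a=3 b=713/258 c=-421/172 d=421/1032
S(5) = -403/344

Δ: Δ0=1/3, Δ1=-2, Δ2=7/2, Δ3=-1/2
row 1: diag=8, rhs=-14; c'=1/8, d'=-7/4
row 2: denom=6−1·1/8=47/8; d'=(33−1·-7/4)/(47/8)=278/47
row 3: denom=8−2·16/47=344/47; d'=(-24−2·278/47)/(344/47)=-421/86
back: M3=-421/86
back: M2=278/47−16/47·-421/86=326/43
back: M1=-7/4−1/8·326/43=-116/43
M: M0=0, M1=-116/43, M2=326/43, M3=-421/86, M4=0
seg 0: a=-3, c=M0/2=0, d=(M1−M0)/(6·3)=-58/387, b=Δ0−h0·(2M0+M1)/6=217/129
seg 1: a=-2, c=M1/2=-58/43, d=(M2−M1)/(6·1)=221/129, b=Δ1−h1·(2M1+M2)/6=-305/129
seg 2: a=-4, c=M2/2=163/43, d=(M3−M2)/(6·2)=-1073/1032, b=Δ2−h2·(2M2+M3)/6=10/129
seg 3: a=3, c=M3/2=-421/172, d=(M4−M3)/(6·2)=421/1032, b=Δ3−h3·(2M3+M4)/6=713/258
t_q=5 → seg 2, τ=1; S=-4+10/129·τ+163/43·τ²+-1073/1032·τ³=-403/344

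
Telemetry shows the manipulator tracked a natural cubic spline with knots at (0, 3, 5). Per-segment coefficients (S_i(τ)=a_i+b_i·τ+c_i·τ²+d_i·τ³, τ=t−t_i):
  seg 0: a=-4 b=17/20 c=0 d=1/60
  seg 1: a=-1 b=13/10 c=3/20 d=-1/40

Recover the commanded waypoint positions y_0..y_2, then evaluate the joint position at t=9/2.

y_0=-4 y_1=-1 y_2=2
S(9/2) = 77/64

y_0 = S_0(0) = a_0 = -4
y_1 = S_1(0) = a_1 = -1
y_2 = S_1(2) = 2
t_q=9/2 is in segment 1 (τ=3/2); S_1(τ)=77/64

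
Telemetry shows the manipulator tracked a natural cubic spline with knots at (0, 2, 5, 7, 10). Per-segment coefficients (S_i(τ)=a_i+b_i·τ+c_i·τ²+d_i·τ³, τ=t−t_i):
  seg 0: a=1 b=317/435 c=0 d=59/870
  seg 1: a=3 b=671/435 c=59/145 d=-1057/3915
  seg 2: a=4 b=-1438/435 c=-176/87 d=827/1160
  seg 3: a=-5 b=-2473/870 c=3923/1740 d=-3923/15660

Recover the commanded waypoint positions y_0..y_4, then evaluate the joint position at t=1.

y_0=1 y_1=3 y_2=4 y_3=-5 y_4=0
S(1) = 521/290

y_0 = S_0(0) = a_0 = 1
y_1 = S_1(0) = a_1 = 3
y_2 = S_2(0) = a_2 = 4
y_3 = S_3(0) = a_3 = -5
y_4 = S_3(3) = 0
t_q=1 is in segment 0 (τ=1); S_0(τ)=521/290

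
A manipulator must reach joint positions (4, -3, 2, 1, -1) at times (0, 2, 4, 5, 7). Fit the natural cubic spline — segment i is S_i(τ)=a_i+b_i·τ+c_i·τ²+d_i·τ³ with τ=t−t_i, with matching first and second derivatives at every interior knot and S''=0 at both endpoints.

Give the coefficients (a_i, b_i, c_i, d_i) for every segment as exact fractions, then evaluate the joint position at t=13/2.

  seg 0: a=4 b=-175/32 c=0 d=63/128
  seg 1: a=-3 b=7/16 c=189/64 d=-123/128
  seg 2: a=2 b=23/32 c=-45/16 d=35/32
  seg 3: a=1 b=-13/8 c=15/32 d=-5/64
S(13/2) = -331/512

Δ: Δ0=-7/2, Δ1=5/2, Δ2=-1, Δ3=-1
row 1: diag=8, rhs=36; c'=1/4, d'=9/2
row 2: denom=6−2·1/4=11/2; d'=(-21−2·9/2)/(11/2)=-60/11
row 3: denom=6−1·2/11=64/11; d'=(0−1·-60/11)/(64/11)=15/16
back: M3=15/16
back: M2=-60/11−2/11·15/16=-45/8
back: M1=9/2−1/4·-45/8=189/32
M: M0=0, M1=189/32, M2=-45/8, M3=15/16, M4=0
seg 0: a=4, c=M0/2=0, d=(M1−M0)/(6·2)=63/128, b=Δ0−h0·(2M0+M1)/6=-175/32
seg 1: a=-3, c=M1/2=189/64, d=(M2−M1)/(6·2)=-123/128, b=Δ1−h1·(2M1+M2)/6=7/16
seg 2: a=2, c=M2/2=-45/16, d=(M3−M2)/(6·1)=35/32, b=Δ2−h2·(2M2+M3)/6=23/32
seg 3: a=1, c=M3/2=15/32, d=(M4−M3)/(6·2)=-5/64, b=Δ3−h3·(2M3+M4)/6=-13/8
t_q=13/2 → seg 3, τ=3/2; S=1+-13/8·τ+15/32·τ²+-5/64·τ³=-331/512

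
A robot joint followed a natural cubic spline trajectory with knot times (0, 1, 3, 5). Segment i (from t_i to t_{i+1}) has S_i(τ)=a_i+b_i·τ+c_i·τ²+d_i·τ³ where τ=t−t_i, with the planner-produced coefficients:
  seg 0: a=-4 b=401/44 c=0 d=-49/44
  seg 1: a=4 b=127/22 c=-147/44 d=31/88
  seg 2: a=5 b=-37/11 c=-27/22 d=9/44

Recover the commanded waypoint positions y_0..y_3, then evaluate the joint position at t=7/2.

y_0=-4 y_1=4 y_2=5 y_3=-5
S(7/2) = 1069/352

y_0 = S_0(0) = a_0 = -4
y_1 = S_1(0) = a_1 = 4
y_2 = S_2(0) = a_2 = 5
y_3 = S_2(2) = -5
t_q=7/2 is in segment 2 (τ=1/2); S_2(τ)=1069/352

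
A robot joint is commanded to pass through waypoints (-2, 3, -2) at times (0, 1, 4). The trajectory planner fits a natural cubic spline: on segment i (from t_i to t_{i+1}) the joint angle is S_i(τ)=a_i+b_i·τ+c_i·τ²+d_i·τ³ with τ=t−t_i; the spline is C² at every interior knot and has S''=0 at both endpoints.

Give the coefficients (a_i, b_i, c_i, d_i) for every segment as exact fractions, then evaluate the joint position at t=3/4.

  seg 0: a=-2 b=35/6 c=0 d=-5/6
  seg 1: a=3 b=10/3 c=-5/2 d=5/18
S(3/4) = 259/128

Δ: Δ0=5, Δ1=-5/3
row 1: diag=8, rhs=-40; c'=3/8, d'=-5
back: M1=-5
M: M0=0, M1=-5, M2=0
seg 0: a=-2, c=M0/2=0, d=(M1−M0)/(6·1)=-5/6, b=Δ0−h0·(2M0+M1)/6=35/6
seg 1: a=3, c=M1/2=-5/2, d=(M2−M1)/(6·3)=5/18, b=Δ1−h1·(2M1+M2)/6=10/3
t_q=3/4 → seg 0, τ=3/4; S=-2+35/6·τ+0·τ²+-5/6·τ³=259/128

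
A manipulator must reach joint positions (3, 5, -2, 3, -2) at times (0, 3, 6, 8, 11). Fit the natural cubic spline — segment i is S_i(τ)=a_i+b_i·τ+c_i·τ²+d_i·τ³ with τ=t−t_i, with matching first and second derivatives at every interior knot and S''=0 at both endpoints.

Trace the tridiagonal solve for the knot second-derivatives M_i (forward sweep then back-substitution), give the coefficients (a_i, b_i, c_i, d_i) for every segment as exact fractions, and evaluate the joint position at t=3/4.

Δ: Δ0=2/3, Δ1=-7/3, Δ2=5/2, Δ3=-5/3
row 1: diag=12, rhs=-18; c'=1/4, d'=-3/2
row 2: denom=10−3·1/4=37/4; d'=(29−3·-3/2)/(37/4)=134/37
row 3: denom=10−2·8/37=354/37; d'=(-25−2·134/37)/(354/37)=-1193/354
back: M3=-1193/354
back: M2=134/37−8/37·-1193/354=770/177
back: M1=-3/2−1/4·770/177=-458/177
M: M0=0, M1=-458/177, M2=770/177, M3=-1193/354, M4=0
seg 0: a=3, c=M0/2=0, d=(M1−M0)/(6·3)=-229/1593, b=Δ0−h0·(2M0+M1)/6=347/177
seg 1: a=5, c=M1/2=-229/177, d=(M2−M1)/(6·3)=614/1593, b=Δ1−h1·(2M1+M2)/6=-340/177
seg 2: a=-2, c=M2/2=385/177, d=(M3−M2)/(6·2)=-911/1416, b=Δ2−h2·(2M2+M3)/6=128/177
seg 3: a=3, c=M3/2=-1193/708, d=(M4−M3)/(6·3)=1193/6372, b=Δ3−h3·(2M3+M4)/6=201/118
t_q=3/4 → seg 0, τ=3/4; S=3+347/177·τ+0·τ²+-229/1593·τ³=16651/3776

  seg 0: a=3 b=347/177 c=0 d=-229/1593
  seg 1: a=5 b=-340/177 c=-229/177 d=614/1593
  seg 2: a=-2 b=128/177 c=385/177 d=-911/1416
  seg 3: a=3 b=201/118 c=-1193/708 d=1193/6372
S(3/4) = 16651/3776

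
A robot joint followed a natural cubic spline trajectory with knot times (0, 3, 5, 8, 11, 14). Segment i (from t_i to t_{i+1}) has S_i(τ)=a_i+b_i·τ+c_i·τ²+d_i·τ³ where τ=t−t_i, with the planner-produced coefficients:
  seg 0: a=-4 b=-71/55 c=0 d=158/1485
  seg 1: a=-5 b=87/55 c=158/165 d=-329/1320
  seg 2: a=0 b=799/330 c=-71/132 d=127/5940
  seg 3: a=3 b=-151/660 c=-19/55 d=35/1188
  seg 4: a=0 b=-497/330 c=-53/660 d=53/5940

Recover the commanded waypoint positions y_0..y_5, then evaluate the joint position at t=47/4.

y_0 = S_0(0) = a_0 = -4
y_1 = S_1(0) = a_1 = -5
y_2 = S_2(0) = a_2 = 0
y_3 = S_3(0) = a_3 = 3
y_4 = S_4(0) = a_4 = 0
y_5 = S_4(3) = -5
t_q=47/4 is in segment 4 (τ=3/4); S_4(τ)=-16487/14080

y_0=-4 y_1=-5 y_2=0 y_3=3 y_4=0 y_5=-5
S(47/4) = -16487/14080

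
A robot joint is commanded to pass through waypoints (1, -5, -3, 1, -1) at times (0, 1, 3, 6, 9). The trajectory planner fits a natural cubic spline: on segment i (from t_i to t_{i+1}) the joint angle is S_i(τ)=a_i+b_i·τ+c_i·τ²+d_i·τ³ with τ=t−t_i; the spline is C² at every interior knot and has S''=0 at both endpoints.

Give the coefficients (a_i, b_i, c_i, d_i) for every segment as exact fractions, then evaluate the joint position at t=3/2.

  seg 0: a=1 b=-4465/618 c=0 d=757/618
  seg 1: a=-5 b=-1097/309 c=757/206 d=-865/1236
  seg 2: a=-3 b=850/309 c=-54/103 d=16/927
  seg 3: a=1 b=22/309 c=-38/103 d=38/927
S(3/2) = -19591/3296

Δ: Δ0=-6, Δ1=1, Δ2=4/3, Δ3=-2/3
row 1: diag=6, rhs=42; c'=1/3, d'=7
row 2: denom=10−2·1/3=28/3; d'=(2−2·7)/(28/3)=-9/7
row 3: denom=12−3·9/28=309/28; d'=(-12−3·-9/7)/(309/28)=-76/103
back: M3=-76/103
back: M2=-9/7−9/28·-76/103=-108/103
back: M1=7−1/3·-108/103=757/103
M: M0=0, M1=757/103, M2=-108/103, M3=-76/103, M4=0
seg 0: a=1, c=M0/2=0, d=(M1−M0)/(6·1)=757/618, b=Δ0−h0·(2M0+M1)/6=-4465/618
seg 1: a=-5, c=M1/2=757/206, d=(M2−M1)/(6·2)=-865/1236, b=Δ1−h1·(2M1+M2)/6=-1097/309
seg 2: a=-3, c=M2/2=-54/103, d=(M3−M2)/(6·3)=16/927, b=Δ2−h2·(2M2+M3)/6=850/309
seg 3: a=1, c=M3/2=-38/103, d=(M4−M3)/(6·3)=38/927, b=Δ3−h3·(2M3+M4)/6=22/309
t_q=3/2 → seg 1, τ=1/2; S=-5+-1097/309·τ+757/206·τ²+-865/1236·τ³=-19591/3296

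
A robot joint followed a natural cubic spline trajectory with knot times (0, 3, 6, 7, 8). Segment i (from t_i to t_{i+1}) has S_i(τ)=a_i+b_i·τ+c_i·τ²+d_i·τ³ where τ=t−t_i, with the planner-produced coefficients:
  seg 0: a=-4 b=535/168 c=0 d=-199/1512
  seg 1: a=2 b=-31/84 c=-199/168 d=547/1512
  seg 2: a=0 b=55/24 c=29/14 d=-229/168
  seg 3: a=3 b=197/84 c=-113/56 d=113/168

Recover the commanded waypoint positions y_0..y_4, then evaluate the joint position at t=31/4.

y_0 = S_0(0) = a_0 = -4
y_1 = S_1(0) = a_1 = 2
y_2 = S_2(0) = a_2 = 0
y_3 = S_3(0) = a_3 = 3
y_4 = S_3(1) = 4
t_q=31/4 is in segment 3 (τ=3/4); S_3(τ)=14005/3584

y_0=-4 y_1=2 y_2=0 y_3=3 y_4=4
S(31/4) = 14005/3584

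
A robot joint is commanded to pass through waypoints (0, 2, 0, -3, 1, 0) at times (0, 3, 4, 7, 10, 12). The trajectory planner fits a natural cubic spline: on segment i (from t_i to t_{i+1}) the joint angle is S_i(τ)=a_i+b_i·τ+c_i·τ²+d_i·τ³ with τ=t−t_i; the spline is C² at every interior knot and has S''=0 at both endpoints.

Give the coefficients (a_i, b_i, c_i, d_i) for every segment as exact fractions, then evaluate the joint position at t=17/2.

Δ: Δ0=2/3, Δ1=-2, Δ2=-1, Δ3=4/3, Δ4=-1/2
row 1: diag=8, rhs=-16; c'=1/8, d'=-2
row 2: denom=8−1·1/8=63/8; d'=(6−1·-2)/(63/8)=64/63
row 3: denom=12−3·8/21=76/7; d'=(14−3·64/63)/(76/7)=115/114
row 4: denom=10−3·21/76=697/76; d'=(-11−3·115/114)/(697/76)=-26/17
back: M4=-26/17
back: M3=115/114−21/76·-26/17=73/51
back: M2=64/63−8/21·73/51=8/17
back: M1=-2−1/8·8/17=-35/17
M: M0=0, M1=-35/17, M2=8/17, M3=73/51, M4=-26/17, M5=0
seg 0: a=0, c=M0/2=0, d=(M1−M0)/(6·3)=-35/306, b=Δ0−h0·(2M0+M1)/6=173/102
seg 1: a=2, c=M1/2=-35/34, d=(M2−M1)/(6·1)=43/102, b=Δ1−h1·(2M1+M2)/6=-71/51
seg 2: a=0, c=M2/2=4/17, d=(M3−M2)/(6·3)=49/918, b=Δ2−h2·(2M2+M3)/6=-223/102
seg 3: a=-3, c=M3/2=73/102, d=(M4−M3)/(6·3)=-151/918, b=Δ3−h3·(2M3+M4)/6=2/3
seg 4: a=1, c=M4/2=-13/17, d=(M5−M4)/(6·2)=13/102, b=Δ4−h4·(2M4+M5)/6=53/102
t_q=17/2 → seg 3, τ=3/2; S=-3+2/3·τ+73/102·τ²+-151/918·τ³=-257/272

  seg 0: a=0 b=173/102 c=0 d=-35/306
  seg 1: a=2 b=-71/51 c=-35/34 d=43/102
  seg 2: a=0 b=-223/102 c=4/17 d=49/918
  seg 3: a=-3 b=2/3 c=73/102 d=-151/918
  seg 4: a=1 b=53/102 c=-13/17 d=13/102
S(17/2) = -257/272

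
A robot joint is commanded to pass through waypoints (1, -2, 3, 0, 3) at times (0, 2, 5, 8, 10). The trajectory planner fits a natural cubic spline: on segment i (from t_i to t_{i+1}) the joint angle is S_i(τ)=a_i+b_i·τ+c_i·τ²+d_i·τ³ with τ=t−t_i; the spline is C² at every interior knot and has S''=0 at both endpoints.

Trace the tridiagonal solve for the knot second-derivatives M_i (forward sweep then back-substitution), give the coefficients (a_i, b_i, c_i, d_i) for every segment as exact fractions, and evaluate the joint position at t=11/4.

  seg 0: a=1 b=-1219/510 c=0 d=227/1020
  seg 1: a=-2 b=143/510 c=227/170 d=-668/2295
  seg 2: a=3 b=13/30 c=-131/102 d=617/2295
  seg 3: a=0 b=-7/510 c=193/170 d=-193/1020
S(11/4) = -3159/2720

Δ: Δ0=-3/2, Δ1=5/3, Δ2=-1, Δ3=3/2
row 1: diag=10, rhs=19; c'=3/10, d'=19/10
row 2: denom=12−3·3/10=111/10; d'=(-16−3·19/10)/(111/10)=-217/111
row 3: denom=10−3·10/37=340/37; d'=(15−3·-217/111)/(340/37)=193/85
back: M3=193/85
back: M2=-217/111−10/37·193/85=-131/51
back: M1=19/10−3/10·-131/51=227/85
M: M0=0, M1=227/85, M2=-131/51, M3=193/85, M4=0
seg 0: a=1, c=M0/2=0, d=(M1−M0)/(6·2)=227/1020, b=Δ0−h0·(2M0+M1)/6=-1219/510
seg 1: a=-2, c=M1/2=227/170, d=(M2−M1)/(6·3)=-668/2295, b=Δ1−h1·(2M1+M2)/6=143/510
seg 2: a=3, c=M2/2=-131/102, d=(M3−M2)/(6·3)=617/2295, b=Δ2−h2·(2M2+M3)/6=13/30
seg 3: a=0, c=M3/2=193/170, d=(M4−M3)/(6·2)=-193/1020, b=Δ3−h3·(2M3+M4)/6=-7/510
t_q=11/4 → seg 1, τ=3/4; S=-2+143/510·τ+227/170·τ²+-668/2295·τ³=-3159/2720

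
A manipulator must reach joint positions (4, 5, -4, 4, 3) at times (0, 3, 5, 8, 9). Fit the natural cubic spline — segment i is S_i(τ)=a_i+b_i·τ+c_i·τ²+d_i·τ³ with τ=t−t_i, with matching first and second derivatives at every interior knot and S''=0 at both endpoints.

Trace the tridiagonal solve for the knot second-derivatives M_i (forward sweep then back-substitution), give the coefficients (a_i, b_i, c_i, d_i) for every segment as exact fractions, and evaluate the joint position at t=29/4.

Δ: Δ0=1/3, Δ1=-9/2, Δ2=8/3, Δ3=-1
row 1: diag=10, rhs=-29; c'=1/5, d'=-29/10
row 2: denom=10−2·1/5=48/5; d'=(43−2·-29/10)/(48/5)=61/12
row 3: denom=8−3·5/16=113/16; d'=(-22−3·61/12)/(113/16)=-596/113
back: M3=-596/113
back: M2=61/12−5/16·-596/113=2282/339
back: M1=-29/10−1/5·2282/339=-2879/678
M: M0=0, M1=-2879/678, M2=2282/339, M3=-596/113, M4=0
seg 0: a=4, c=M0/2=0, d=(M1−M0)/(6·3)=-2879/12204, b=Δ0−h0·(2M0+M1)/6=3331/1356
seg 1: a=5, c=M1/2=-2879/1356, d=(M2−M1)/(6·2)=827/904, b=Δ1−h1·(2M1+M2)/6=-2653/678
seg 2: a=-4, c=M2/2=1141/339, d=(M3−M2)/(6·3)=-2035/3051, b=Δ2−h2·(2M2+M3)/6=-484/339
seg 3: a=4, c=M3/2=-298/113, d=(M4−M3)/(6·1)=298/339, b=Δ3−h3·(2M3+M4)/6=257/339
t_q=29/4 → seg 2, τ=9/4; S=-4+-484/339·τ+1141/339·τ²+-2035/3051·τ³=16123/7232

  seg 0: a=4 b=3331/1356 c=0 d=-2879/12204
  seg 1: a=5 b=-2653/678 c=-2879/1356 d=827/904
  seg 2: a=-4 b=-484/339 c=1141/339 d=-2035/3051
  seg 3: a=4 b=257/339 c=-298/113 d=298/339
S(29/4) = 16123/7232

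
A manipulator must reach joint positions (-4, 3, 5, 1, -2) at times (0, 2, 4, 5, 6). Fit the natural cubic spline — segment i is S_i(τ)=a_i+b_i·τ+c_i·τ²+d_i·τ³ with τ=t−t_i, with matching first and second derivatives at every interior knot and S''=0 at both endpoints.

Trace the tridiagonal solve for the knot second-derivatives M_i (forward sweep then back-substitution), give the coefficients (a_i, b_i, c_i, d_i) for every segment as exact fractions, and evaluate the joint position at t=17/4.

  seg 0: a=-4 b=619/168 c=0 d=-31/672
  seg 1: a=3 b=263/84 c=-31/112 d=-265/672
  seg 2: a=5 b=-65/24 c=-37/14 d=227/168
  seg 3: a=1 b=-331/84 c=79/56 d=-79/168
S(17/4) = 14977/3584

Δ: Δ0=7/2, Δ1=1, Δ2=-4, Δ3=-3
row 1: diag=8, rhs=-15; c'=1/4, d'=-15/8
row 2: denom=6−2·1/4=11/2; d'=(-30−2·-15/8)/(11/2)=-105/22
row 3: denom=4−1·2/11=42/11; d'=(6−1·-105/22)/(42/11)=79/28
back: M3=79/28
back: M2=-105/22−2/11·79/28=-37/7
back: M1=-15/8−1/4·-37/7=-31/56
M: M0=0, M1=-31/56, M2=-37/7, M3=79/28, M4=0
seg 0: a=-4, c=M0/2=0, d=(M1−M0)/(6·2)=-31/672, b=Δ0−h0·(2M0+M1)/6=619/168
seg 1: a=3, c=M1/2=-31/112, d=(M2−M1)/(6·2)=-265/672, b=Δ1−h1·(2M1+M2)/6=263/84
seg 2: a=5, c=M2/2=-37/14, d=(M3−M2)/(6·1)=227/168, b=Δ2−h2·(2M2+M3)/6=-65/24
seg 3: a=1, c=M3/2=79/56, d=(M4−M3)/(6·1)=-79/168, b=Δ3−h3·(2M3+M4)/6=-331/84
t_q=17/4 → seg 2, τ=1/4; S=5+-65/24·τ+-37/14·τ²+227/168·τ³=14977/3584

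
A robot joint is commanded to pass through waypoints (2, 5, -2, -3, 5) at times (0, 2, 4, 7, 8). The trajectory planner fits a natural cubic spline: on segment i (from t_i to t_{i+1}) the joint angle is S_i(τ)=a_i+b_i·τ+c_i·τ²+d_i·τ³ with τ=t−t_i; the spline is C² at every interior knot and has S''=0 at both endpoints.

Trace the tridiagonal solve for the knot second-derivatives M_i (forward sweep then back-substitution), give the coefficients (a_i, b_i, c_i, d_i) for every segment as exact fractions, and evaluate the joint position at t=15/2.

  seg 0: a=2 b=2273/804 c=0 d=-1067/3216
  seg 1: a=5 b=-232/201 c=-1067/536 d=1315/3216
  seg 2: a=-2 b=-3385/804 c=31/67 d=667/2412
  seg 3: a=-3 b=2425/402 c=791/268 d=-791/804
S(15/2) = 1353/2144

Δ: Δ0=3/2, Δ1=-7/2, Δ2=-1/3, Δ3=8
row 1: diag=8, rhs=-30; c'=1/4, d'=-15/4
row 2: denom=10−2·1/4=19/2; d'=(19−2·-15/4)/(19/2)=53/19
row 3: denom=8−3·6/19=134/19; d'=(50−3·53/19)/(134/19)=791/134
back: M3=791/134
back: M2=53/19−6/19·791/134=62/67
back: M1=-15/4−1/4·62/67=-1067/268
M: M0=0, M1=-1067/268, M2=62/67, M3=791/134, M4=0
seg 0: a=2, c=M0/2=0, d=(M1−M0)/(6·2)=-1067/3216, b=Δ0−h0·(2M0+M1)/6=2273/804
seg 1: a=5, c=M1/2=-1067/536, d=(M2−M1)/(6·2)=1315/3216, b=Δ1−h1·(2M1+M2)/6=-232/201
seg 2: a=-2, c=M2/2=31/67, d=(M3−M2)/(6·3)=667/2412, b=Δ2−h2·(2M2+M3)/6=-3385/804
seg 3: a=-3, c=M3/2=791/268, d=(M4−M3)/(6·1)=-791/804, b=Δ3−h3·(2M3+M4)/6=2425/402
t_q=15/2 → seg 3, τ=1/2; S=-3+2425/402·τ+791/268·τ²+-791/804·τ³=1353/2144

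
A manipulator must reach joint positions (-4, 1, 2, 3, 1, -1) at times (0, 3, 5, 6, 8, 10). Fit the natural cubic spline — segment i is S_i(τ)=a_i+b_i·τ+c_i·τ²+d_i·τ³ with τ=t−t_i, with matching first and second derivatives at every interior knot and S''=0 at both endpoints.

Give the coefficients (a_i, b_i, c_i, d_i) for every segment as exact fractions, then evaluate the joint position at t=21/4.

  seg 0: a=-4 b=3823/1788 c=0 d=-281/5364
  seg 1: a=1 b=647/894 c=-281/596 d=643/3576
  seg 2: a=2 b=445/447 c=181/298 d=-539/894
  seg 3: a=3 b=359/894 c=-179/149 d=895/3576
  seg 4: a=1 b=-626/447 c=179/596 d=-179/3576
S(21/4) = 43435/19072

Δ: Δ0=5/3, Δ1=1/2, Δ2=1, Δ3=-1, Δ4=-1
row 1: diag=10, rhs=-7; c'=1/5, d'=-7/10
row 2: denom=6−2·1/5=28/5; d'=(3−2·-7/10)/(28/5)=11/14
row 3: denom=6−1·5/28=163/28; d'=(-12−1·11/14)/(163/28)=-358/163
row 4: denom=8−2·56/163=1192/163; d'=(0−2·-358/163)/(1192/163)=179/298
back: M4=179/298
back: M3=-358/163−56/163·179/298=-358/149
back: M2=11/14−5/28·-358/149=181/149
back: M1=-7/10−1/5·181/149=-281/298
M: M0=0, M1=-281/298, M2=181/149, M3=-358/149, M4=179/298, M5=0
seg 0: a=-4, c=M0/2=0, d=(M1−M0)/(6·3)=-281/5364, b=Δ0−h0·(2M0+M1)/6=3823/1788
seg 1: a=1, c=M1/2=-281/596, d=(M2−M1)/(6·2)=643/3576, b=Δ1−h1·(2M1+M2)/6=647/894
seg 2: a=2, c=M2/2=181/298, d=(M3−M2)/(6·1)=-539/894, b=Δ2−h2·(2M2+M3)/6=445/447
seg 3: a=3, c=M3/2=-179/149, d=(M4−M3)/(6·2)=895/3576, b=Δ3−h3·(2M3+M4)/6=359/894
seg 4: a=1, c=M4/2=179/596, d=(M5−M4)/(6·2)=-179/3576, b=Δ4−h4·(2M4+M5)/6=-626/447
t_q=21/4 → seg 2, τ=1/4; S=2+445/447·τ+181/298·τ²+-539/894·τ³=43435/19072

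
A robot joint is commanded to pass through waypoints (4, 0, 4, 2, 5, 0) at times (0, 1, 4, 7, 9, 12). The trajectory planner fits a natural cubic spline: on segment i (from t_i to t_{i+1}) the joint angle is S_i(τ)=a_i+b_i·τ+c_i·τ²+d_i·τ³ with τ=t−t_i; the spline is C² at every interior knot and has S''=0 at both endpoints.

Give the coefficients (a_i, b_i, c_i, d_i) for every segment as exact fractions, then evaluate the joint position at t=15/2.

Δ: Δ0=-4, Δ1=4/3, Δ2=-2/3, Δ3=3/2, Δ4=-5/3
row 1: diag=8, rhs=32; c'=3/8, d'=4
row 2: denom=12−3·3/8=87/8; d'=(-12−3·4)/(87/8)=-64/29
row 3: denom=10−3·8/29=266/29; d'=(13−3·-64/29)/(266/29)=569/266
row 4: denom=10−2·29/133=1272/133; d'=(-19−2·569/266)/(1272/133)=-129/53
back: M4=-129/53
back: M3=569/266−29/133·-129/53=283/106
back: M2=-64/29−8/29·283/106=-156/53
back: M1=4−3/8·-156/53=541/106
M: M0=0, M1=541/106, M2=-156/53, M3=283/106, M4=-129/53, M5=0
seg 0: a=4, c=M0/2=0, d=(M1−M0)/(6·1)=541/636, b=Δ0−h0·(2M0+M1)/6=-3085/636
seg 1: a=0, c=M1/2=541/212, d=(M2−M1)/(6·3)=-853/1908, b=Δ1−h1·(2M1+M2)/6=-731/318
seg 2: a=4, c=M2/2=-78/53, d=(M3−M2)/(6·3)=595/1908, b=Δ2−h2·(2M2+M3)/6=599/636
seg 3: a=2, c=M3/2=283/212, d=(M4−M3)/(6·2)=-541/1272, b=Δ3−h3·(2M3+M4)/6=169/318
seg 4: a=5, c=M4/2=-129/106, d=(M5−M4)/(6·3)=43/318, b=Δ4−h4·(2M4+M5)/6=122/159
t_q=15/2 → seg 3, τ=1/2; S=2+169/318·τ+283/212·τ²+-541/1272·τ³=8637/3392

  seg 0: a=4 b=-3085/636 c=0 d=541/636
  seg 1: a=0 b=-731/318 c=541/212 d=-853/1908
  seg 2: a=4 b=599/636 c=-78/53 d=595/1908
  seg 3: a=2 b=169/318 c=283/212 d=-541/1272
  seg 4: a=5 b=122/159 c=-129/106 d=43/318
S(15/2) = 8637/3392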